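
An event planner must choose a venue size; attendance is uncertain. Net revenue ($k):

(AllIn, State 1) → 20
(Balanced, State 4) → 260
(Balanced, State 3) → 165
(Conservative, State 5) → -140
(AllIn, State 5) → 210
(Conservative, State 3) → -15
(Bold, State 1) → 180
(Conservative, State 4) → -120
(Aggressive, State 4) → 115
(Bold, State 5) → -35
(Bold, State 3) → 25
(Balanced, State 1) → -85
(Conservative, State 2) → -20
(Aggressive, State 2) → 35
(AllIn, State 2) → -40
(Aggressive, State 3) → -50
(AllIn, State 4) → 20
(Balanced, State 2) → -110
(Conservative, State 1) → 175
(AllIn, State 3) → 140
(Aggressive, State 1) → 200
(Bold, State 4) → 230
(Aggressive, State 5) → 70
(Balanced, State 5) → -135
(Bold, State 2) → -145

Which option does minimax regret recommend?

Column bests: State 1=200, State 2=35, State 3=165, State 4=260, State 5=210.
Conservative regrets: 25, 55, 180, 380, 350 → max 380
Balanced regrets: 285, 145, 0, 0, 345 → max 345
Aggressive regrets: 0, 0, 215, 145, 140 → max 215
Bold regrets: 20, 180, 140, 30, 245 → max 245
AllIn regrets: 180, 75, 25, 240, 0 → max 240
Smallest max regret = 215 → Aggressive.

Aggressive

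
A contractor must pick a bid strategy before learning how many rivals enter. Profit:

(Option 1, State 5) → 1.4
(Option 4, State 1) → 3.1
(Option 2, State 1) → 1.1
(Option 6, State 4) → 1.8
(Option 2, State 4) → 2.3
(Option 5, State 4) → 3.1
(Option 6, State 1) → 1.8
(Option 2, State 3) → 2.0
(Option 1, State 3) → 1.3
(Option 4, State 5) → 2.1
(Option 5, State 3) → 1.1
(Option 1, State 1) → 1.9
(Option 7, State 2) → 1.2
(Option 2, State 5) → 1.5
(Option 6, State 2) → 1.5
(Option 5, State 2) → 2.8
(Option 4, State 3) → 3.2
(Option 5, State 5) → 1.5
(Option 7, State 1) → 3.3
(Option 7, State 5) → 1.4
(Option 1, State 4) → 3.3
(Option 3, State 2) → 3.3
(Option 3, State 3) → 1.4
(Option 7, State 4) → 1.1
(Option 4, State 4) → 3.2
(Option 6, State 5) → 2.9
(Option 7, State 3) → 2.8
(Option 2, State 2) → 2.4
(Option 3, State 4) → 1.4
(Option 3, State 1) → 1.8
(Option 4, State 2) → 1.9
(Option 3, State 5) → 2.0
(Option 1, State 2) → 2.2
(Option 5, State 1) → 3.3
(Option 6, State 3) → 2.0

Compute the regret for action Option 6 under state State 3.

Best payoff under State 3 is 3.2.
Regret = 3.2 − 2.0 = 1.2.

1.2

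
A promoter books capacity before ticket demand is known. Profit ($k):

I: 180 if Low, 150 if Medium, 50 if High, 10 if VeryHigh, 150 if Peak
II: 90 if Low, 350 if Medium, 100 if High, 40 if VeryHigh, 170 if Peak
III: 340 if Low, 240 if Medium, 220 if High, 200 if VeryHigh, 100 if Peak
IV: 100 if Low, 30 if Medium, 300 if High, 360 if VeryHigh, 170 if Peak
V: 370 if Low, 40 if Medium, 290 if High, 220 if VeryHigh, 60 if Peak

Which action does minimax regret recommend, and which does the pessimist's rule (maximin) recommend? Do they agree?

Column bests: Low=370, Medium=350, High=300, VeryHigh=360, Peak=170.
I regrets: 190, 200, 250, 350, 20 → max 350
II regrets: 280, 0, 200, 320, 0 → max 320
III regrets: 30, 110, 80, 160, 70 → max 160
IV regrets: 270, 320, 0, 0, 0 → max 320
V regrets: 0, 310, 10, 140, 110 → max 310
Smallest max regret = 160 → III.
Row minima: I=10, II=40, III=100, IV=30, V=40
Best worst-case = 100 → III.

minimax regret → III; maximin → III (agree)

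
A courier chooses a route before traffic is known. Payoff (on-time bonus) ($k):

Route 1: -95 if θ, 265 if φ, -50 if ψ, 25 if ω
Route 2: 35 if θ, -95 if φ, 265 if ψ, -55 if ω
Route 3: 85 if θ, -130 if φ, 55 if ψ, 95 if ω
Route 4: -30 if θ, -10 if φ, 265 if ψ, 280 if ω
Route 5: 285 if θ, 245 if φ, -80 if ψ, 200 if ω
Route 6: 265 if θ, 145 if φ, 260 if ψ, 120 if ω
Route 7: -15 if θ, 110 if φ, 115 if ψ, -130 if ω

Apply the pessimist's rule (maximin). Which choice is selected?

Route 6

Row minima: Route 1=-95, Route 2=-95, Route 3=-130, Route 4=-30, Route 5=-80, Route 6=120, Route 7=-130
Best worst-case = 120 → Route 6.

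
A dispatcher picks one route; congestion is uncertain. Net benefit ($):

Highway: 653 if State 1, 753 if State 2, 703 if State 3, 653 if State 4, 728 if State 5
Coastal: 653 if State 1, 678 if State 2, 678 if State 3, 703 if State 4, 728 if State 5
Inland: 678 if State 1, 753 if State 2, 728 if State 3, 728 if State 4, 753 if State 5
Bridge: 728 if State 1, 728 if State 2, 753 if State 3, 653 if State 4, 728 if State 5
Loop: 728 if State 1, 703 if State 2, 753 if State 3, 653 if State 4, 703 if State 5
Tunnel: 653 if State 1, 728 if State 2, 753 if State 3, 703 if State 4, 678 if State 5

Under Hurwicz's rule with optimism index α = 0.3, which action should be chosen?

Highway: 0.3·753 + 0.7·653 = 683
Coastal: 0.3·728 + 0.7·653 = 675.5
Inland: 0.3·753 + 0.7·678 = 700.5
Bridge: 0.3·753 + 0.7·653 = 683
Loop: 0.3·753 + 0.7·653 = 683
Tunnel: 0.3·753 + 0.7·653 = 683
Highest Hurwicz score = 700.5 → Inland.

Inland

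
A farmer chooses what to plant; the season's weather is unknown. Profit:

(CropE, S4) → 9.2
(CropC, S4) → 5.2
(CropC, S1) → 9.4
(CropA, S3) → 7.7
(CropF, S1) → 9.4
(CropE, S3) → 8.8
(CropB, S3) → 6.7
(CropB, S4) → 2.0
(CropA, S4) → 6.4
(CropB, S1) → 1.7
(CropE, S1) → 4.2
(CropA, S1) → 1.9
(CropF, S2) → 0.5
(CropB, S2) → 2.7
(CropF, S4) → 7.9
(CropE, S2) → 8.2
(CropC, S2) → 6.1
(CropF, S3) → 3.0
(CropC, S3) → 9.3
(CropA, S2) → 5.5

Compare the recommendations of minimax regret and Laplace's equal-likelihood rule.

minimax regret → CropC; laplace → CropE (disagree)

Column bests: S1=9.4, S2=8.2, S3=9.3, S4=9.2.
CropA regrets: 7.5, 2.7, 1.6, 2.8 → max 7.5
CropC regrets: 0.0, 2.1, 0.0, 4.0 → max 4.0
CropE regrets: 5.2, 0.0, 0.5, 0.0 → max 5.2
CropF regrets: 0.0, 7.7, 6.3, 1.3 → max 7.7
CropB regrets: 7.7, 5.5, 2.6, 7.2 → max 7.7
Smallest max regret = 4.0 → CropC.
Row averages: CropA=5.375, CropC=7.5, CropE=7.6, CropF=5.2, CropB=3.275
Highest average = 7.6 → CropE.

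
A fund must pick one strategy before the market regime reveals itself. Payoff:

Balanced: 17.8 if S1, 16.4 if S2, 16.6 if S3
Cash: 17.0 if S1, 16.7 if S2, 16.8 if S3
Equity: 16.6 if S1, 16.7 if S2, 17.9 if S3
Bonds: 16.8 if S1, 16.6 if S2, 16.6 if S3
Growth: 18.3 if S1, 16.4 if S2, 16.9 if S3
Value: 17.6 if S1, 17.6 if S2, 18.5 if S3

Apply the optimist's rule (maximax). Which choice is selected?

Value

Row maxima: Balanced=17.8, Cash=17.0, Equity=17.9, Bonds=16.8, Growth=18.3, Value=18.5
Best best-case = 18.5 → Value.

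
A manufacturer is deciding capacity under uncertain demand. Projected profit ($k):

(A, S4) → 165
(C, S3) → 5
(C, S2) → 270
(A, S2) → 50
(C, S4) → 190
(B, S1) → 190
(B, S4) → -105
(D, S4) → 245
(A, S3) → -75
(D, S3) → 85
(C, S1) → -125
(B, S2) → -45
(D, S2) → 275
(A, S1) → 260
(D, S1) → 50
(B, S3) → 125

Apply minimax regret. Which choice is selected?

Column bests: S1=260, S2=275, S3=125, S4=245.
A regrets: 0, 225, 200, 80 → max 225
B regrets: 70, 320, 0, 350 → max 350
C regrets: 385, 5, 120, 55 → max 385
D regrets: 210, 0, 40, 0 → max 210
Smallest max regret = 210 → D.

D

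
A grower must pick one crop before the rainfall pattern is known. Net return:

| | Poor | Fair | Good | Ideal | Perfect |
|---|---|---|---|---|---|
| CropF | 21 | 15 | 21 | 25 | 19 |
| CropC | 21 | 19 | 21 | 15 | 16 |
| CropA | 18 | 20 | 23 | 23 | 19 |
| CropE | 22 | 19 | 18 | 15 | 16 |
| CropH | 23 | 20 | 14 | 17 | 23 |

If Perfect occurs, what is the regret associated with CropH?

Best payoff under Perfect is 23.
Regret = 23 − 23 = 0.

0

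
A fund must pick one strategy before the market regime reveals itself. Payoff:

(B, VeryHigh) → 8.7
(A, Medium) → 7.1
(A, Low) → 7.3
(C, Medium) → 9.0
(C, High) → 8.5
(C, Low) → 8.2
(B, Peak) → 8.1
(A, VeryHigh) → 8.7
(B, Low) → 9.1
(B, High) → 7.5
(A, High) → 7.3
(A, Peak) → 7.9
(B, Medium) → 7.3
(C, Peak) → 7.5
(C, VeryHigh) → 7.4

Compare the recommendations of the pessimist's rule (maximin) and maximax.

Row minima: A=7.1, B=7.3, C=7.4
Best worst-case = 7.4 → C.
Row maxima: A=8.7, B=9.1, C=9.0
Best best-case = 9.1 → B.

maximin → C; maximax → B (disagree)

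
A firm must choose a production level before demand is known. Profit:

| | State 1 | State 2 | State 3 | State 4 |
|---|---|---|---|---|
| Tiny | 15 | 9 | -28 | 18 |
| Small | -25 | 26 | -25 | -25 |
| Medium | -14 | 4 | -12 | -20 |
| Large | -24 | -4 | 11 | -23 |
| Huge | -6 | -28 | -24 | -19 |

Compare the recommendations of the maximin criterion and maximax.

maximin → Medium; maximax → Small (disagree)

Row minima: Tiny=-28, Small=-25, Medium=-20, Large=-24, Huge=-28
Best worst-case = -20 → Medium.
Row maxima: Tiny=18, Small=26, Medium=4, Large=11, Huge=-6
Best best-case = 26 → Small.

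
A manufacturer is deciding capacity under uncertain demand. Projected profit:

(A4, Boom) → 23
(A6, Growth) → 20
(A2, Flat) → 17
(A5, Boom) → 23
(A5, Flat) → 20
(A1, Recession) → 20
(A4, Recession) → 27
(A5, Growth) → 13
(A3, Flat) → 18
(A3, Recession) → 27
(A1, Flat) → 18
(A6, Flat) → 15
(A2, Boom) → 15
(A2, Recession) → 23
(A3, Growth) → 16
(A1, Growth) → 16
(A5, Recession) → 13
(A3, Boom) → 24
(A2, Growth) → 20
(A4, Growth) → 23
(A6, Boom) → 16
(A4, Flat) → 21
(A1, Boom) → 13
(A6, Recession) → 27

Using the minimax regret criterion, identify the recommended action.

A4

Column bests: Recession=27, Flat=21, Growth=23, Boom=24.
A1 regrets: 7, 3, 7, 11 → max 11
A2 regrets: 4, 4, 3, 9 → max 9
A3 regrets: 0, 3, 7, 0 → max 7
A4 regrets: 0, 0, 0, 1 → max 1
A5 regrets: 14, 1, 10, 1 → max 14
A6 regrets: 0, 6, 3, 8 → max 8
Smallest max regret = 1 → A4.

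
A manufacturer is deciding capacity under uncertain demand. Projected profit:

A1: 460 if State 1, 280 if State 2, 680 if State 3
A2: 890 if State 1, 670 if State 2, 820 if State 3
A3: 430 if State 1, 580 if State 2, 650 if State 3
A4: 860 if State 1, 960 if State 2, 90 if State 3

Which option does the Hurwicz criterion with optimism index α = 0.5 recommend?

A1: 0.5·680 + 0.5·280 = 480
A2: 0.5·890 + 0.5·670 = 780
A3: 0.5·650 + 0.5·430 = 540
A4: 0.5·960 + 0.5·90 = 525
Highest Hurwicz score = 780 → A2.

A2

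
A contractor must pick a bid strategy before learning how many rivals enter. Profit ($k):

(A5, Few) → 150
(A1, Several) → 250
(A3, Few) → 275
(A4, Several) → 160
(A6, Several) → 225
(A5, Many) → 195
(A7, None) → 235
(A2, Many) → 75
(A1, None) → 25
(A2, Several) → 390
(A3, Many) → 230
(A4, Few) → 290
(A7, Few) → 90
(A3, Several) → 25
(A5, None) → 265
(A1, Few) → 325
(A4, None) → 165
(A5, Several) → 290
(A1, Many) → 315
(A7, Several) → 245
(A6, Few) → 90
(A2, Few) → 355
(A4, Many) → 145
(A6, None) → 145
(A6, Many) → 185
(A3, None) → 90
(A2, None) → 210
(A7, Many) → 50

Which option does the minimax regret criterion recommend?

A5

Column bests: None=265, Few=355, Several=390, Many=315.
A1 regrets: 240, 30, 140, 0 → max 240
A2 regrets: 55, 0, 0, 240 → max 240
A3 regrets: 175, 80, 365, 85 → max 365
A4 regrets: 100, 65, 230, 170 → max 230
A5 regrets: 0, 205, 100, 120 → max 205
A6 regrets: 120, 265, 165, 130 → max 265
A7 regrets: 30, 265, 145, 265 → max 265
Smallest max regret = 205 → A5.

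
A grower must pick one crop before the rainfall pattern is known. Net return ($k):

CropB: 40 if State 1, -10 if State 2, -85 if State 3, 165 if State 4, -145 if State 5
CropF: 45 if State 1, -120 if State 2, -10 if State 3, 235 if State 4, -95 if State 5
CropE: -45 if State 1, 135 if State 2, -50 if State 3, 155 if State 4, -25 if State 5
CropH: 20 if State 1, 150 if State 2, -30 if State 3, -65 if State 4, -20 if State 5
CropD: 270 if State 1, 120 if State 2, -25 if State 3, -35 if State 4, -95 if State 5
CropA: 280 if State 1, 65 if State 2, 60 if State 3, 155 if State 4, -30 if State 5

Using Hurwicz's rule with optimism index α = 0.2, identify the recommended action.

CropA

CropB: 0.2·165 + 0.8·(-145) = -83
CropF: 0.2·235 + 0.8·(-120) = -49
CropE: 0.2·155 + 0.8·(-50) = -9
CropH: 0.2·150 + 0.8·(-65) = -22
CropD: 0.2·270 + 0.8·(-95) = -22
CropA: 0.2·280 + 0.8·(-30) = 32
Highest Hurwicz score = 32 → CropA.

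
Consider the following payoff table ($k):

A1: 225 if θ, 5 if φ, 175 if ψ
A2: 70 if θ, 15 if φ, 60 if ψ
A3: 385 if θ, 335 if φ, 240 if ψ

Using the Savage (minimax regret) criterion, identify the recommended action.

Column bests: θ=385, φ=335, ψ=240.
A1 regrets: 160, 330, 65 → max 330
A2 regrets: 315, 320, 180 → max 320
A3 regrets: 0, 0, 0 → max 0
Smallest max regret = 0 → A3.

A3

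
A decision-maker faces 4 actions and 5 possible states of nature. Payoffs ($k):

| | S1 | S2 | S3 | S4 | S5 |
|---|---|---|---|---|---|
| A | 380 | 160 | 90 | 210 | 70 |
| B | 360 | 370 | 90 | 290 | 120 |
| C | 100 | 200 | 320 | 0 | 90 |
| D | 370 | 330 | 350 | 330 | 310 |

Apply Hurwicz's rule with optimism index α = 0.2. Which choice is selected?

D

A: 0.2·380 + 0.8·70 = 132
B: 0.2·370 + 0.8·90 = 146
C: 0.2·320 + 0.8·0 = 64
D: 0.2·370 + 0.8·310 = 322
Highest Hurwicz score = 322 → D.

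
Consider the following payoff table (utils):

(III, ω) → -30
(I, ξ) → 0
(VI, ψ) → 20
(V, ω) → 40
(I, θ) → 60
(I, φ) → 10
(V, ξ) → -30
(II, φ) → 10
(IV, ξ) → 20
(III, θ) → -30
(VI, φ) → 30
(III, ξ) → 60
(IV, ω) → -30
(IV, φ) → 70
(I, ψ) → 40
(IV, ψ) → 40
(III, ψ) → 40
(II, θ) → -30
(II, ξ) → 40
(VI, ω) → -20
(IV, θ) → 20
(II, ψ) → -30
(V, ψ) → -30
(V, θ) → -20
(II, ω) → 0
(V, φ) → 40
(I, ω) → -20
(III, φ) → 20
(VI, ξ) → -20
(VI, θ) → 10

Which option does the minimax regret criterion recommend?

I

Column bests: θ=60, φ=70, ψ=40, ω=40, ξ=60.
I regrets: 0, 60, 0, 60, 60 → max 60
II regrets: 90, 60, 70, 40, 20 → max 90
III regrets: 90, 50, 0, 70, 0 → max 90
IV regrets: 40, 0, 0, 70, 40 → max 70
V regrets: 80, 30, 70, 0, 90 → max 90
VI regrets: 50, 40, 20, 60, 80 → max 80
Smallest max regret = 60 → I.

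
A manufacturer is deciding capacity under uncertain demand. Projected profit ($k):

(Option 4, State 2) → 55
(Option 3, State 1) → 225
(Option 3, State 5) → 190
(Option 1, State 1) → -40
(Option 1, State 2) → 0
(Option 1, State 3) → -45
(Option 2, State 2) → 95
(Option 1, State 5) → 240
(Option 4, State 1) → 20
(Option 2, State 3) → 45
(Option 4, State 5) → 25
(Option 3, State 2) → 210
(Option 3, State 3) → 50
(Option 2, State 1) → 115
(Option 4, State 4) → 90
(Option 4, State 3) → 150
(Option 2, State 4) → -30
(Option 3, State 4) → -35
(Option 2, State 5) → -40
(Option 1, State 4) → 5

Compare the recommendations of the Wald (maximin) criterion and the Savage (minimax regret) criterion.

Row minima: Option 1=-45, Option 2=-40, Option 3=-35, Option 4=20
Best worst-case = 20 → Option 4.
Column bests: State 1=225, State 2=210, State 3=150, State 4=90, State 5=240.
Option 1 regrets: 265, 210, 195, 85, 0 → max 265
Option 2 regrets: 110, 115, 105, 120, 280 → max 280
Option 3 regrets: 0, 0, 100, 125, 50 → max 125
Option 4 regrets: 205, 155, 0, 0, 215 → max 215
Smallest max regret = 125 → Option 3.

maximin → Option 4; minimax regret → Option 3 (disagree)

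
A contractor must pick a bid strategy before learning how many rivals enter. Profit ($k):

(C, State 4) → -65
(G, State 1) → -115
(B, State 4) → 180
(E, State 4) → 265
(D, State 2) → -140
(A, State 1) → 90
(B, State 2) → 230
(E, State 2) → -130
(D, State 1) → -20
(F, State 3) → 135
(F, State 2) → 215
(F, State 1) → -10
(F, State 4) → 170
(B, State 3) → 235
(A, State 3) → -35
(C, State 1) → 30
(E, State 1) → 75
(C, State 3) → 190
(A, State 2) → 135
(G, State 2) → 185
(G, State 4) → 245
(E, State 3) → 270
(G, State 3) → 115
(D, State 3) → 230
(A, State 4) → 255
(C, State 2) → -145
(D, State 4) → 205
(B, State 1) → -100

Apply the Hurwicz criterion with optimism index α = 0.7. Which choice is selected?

A

A: 0.7·255 + 0.3·(-35) = 168
B: 0.7·235 + 0.3·(-100) = 134.5
C: 0.7·190 + 0.3·(-145) = 89.5
D: 0.7·230 + 0.3·(-140) = 119
E: 0.7·270 + 0.3·(-130) = 150
F: 0.7·215 + 0.3·(-10) = 147.5
G: 0.7·245 + 0.3·(-115) = 137
Highest Hurwicz score = 168 → A.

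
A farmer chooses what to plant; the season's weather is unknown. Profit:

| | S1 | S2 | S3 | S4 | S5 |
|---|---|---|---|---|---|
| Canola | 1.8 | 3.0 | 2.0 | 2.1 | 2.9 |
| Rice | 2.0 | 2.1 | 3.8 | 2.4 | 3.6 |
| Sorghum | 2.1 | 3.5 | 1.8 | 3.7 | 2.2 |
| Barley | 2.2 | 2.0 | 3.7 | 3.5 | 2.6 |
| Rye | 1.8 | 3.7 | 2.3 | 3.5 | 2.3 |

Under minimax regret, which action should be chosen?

Column bests: S1=2.2, S2=3.7, S3=3.8, S4=3.7, S5=3.6.
Canola regrets: 0.4, 0.7, 1.8, 1.6, 0.7 → max 1.8
Rice regrets: 0.2, 1.6, 0.0, 1.3, 0.0 → max 1.6
Sorghum regrets: 0.1, 0.2, 2.0, 0.0, 1.4 → max 2.0
Barley regrets: 0.0, 1.7, 0.1, 0.2, 1.0 → max 1.7
Rye regrets: 0.4, 0.0, 1.5, 0.2, 1.3 → max 1.5
Smallest max regret = 1.5 → Rye.

Rye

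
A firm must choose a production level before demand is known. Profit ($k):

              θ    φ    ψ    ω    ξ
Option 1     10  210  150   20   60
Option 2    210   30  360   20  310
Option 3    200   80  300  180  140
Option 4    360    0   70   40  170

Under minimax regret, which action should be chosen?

Option 3

Column bests: θ=360, φ=210, ψ=360, ω=180, ξ=310.
Option 1 regrets: 350, 0, 210, 160, 250 → max 350
Option 2 regrets: 150, 180, 0, 160, 0 → max 180
Option 3 regrets: 160, 130, 60, 0, 170 → max 170
Option 4 regrets: 0, 210, 290, 140, 140 → max 290
Smallest max regret = 170 → Option 3.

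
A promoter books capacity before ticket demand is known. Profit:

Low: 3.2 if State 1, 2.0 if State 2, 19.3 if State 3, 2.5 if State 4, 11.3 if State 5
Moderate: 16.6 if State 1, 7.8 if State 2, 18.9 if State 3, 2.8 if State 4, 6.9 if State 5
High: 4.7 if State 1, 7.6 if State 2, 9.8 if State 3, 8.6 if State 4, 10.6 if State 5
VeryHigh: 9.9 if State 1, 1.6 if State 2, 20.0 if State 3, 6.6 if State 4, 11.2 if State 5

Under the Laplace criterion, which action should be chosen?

Moderate

Row averages: Low=7.66, Moderate=10.6, High=8.26, VeryHigh=9.86
Highest average = 10.6 → Moderate.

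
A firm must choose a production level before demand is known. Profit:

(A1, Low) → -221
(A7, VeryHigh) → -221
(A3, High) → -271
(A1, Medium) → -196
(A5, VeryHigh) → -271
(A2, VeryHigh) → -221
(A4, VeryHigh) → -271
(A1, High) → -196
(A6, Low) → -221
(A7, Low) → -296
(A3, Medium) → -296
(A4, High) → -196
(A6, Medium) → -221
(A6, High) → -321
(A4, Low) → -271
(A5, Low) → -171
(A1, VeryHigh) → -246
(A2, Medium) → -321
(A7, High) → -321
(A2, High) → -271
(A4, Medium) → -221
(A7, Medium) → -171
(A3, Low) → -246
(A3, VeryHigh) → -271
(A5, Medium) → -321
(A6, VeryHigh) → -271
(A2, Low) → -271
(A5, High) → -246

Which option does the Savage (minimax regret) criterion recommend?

A1

Column bests: Low=-171, Medium=-171, High=-196, VeryHigh=-221.
A1 regrets: 50, 25, 0, 25 → max 50
A2 regrets: 100, 150, 75, 0 → max 150
A3 regrets: 75, 125, 75, 50 → max 125
A4 regrets: 100, 50, 0, 50 → max 100
A5 regrets: 0, 150, 50, 50 → max 150
A6 regrets: 50, 50, 125, 50 → max 125
A7 regrets: 125, 0, 125, 0 → max 125
Smallest max regret = 50 → A1.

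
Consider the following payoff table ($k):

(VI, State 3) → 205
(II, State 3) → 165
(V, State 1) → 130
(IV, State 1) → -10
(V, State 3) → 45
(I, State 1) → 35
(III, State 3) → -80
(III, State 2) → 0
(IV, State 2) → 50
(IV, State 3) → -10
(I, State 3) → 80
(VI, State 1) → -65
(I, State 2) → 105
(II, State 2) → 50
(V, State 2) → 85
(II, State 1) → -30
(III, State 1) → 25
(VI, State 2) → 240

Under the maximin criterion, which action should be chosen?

V

Row minima: I=35, II=-30, III=-80, IV=-10, V=45, VI=-65
Best worst-case = 45 → V.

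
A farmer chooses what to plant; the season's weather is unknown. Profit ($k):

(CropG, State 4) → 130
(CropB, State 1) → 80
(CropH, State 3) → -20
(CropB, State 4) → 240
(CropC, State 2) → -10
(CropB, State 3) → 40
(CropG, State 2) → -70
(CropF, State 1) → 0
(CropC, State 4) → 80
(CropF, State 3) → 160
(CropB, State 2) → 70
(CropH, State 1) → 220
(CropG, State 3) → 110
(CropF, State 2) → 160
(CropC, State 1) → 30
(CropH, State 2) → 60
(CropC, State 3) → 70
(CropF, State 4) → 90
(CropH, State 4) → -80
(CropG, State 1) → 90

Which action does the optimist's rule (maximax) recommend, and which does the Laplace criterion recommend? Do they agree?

Row maxima: CropH=220, CropF=160, CropB=240, CropC=80, CropG=130
Best best-case = 240 → CropB.
Row averages: CropH=45, CropF=102.5, CropB=107.5, CropC=42.5, CropG=65
Highest average = 107.5 → CropB.

maximax → CropB; laplace → CropB (agree)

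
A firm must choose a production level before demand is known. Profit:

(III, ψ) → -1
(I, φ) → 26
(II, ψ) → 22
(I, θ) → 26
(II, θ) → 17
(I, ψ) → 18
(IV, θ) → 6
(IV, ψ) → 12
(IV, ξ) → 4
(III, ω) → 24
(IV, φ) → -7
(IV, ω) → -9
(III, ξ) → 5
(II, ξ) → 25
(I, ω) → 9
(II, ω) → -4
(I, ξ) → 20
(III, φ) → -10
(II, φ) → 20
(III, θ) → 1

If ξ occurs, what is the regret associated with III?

20

Best payoff under ξ is 25.
Regret = 25 − 5 = 20.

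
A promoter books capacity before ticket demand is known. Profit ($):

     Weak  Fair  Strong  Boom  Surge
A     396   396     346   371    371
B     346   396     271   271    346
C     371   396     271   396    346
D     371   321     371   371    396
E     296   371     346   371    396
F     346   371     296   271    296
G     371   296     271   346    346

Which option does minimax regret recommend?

Column bests: Weak=396, Fair=396, Strong=371, Boom=396, Surge=396.
A regrets: 0, 0, 25, 25, 25 → max 25
B regrets: 50, 0, 100, 125, 50 → max 125
C regrets: 25, 0, 100, 0, 50 → max 100
D regrets: 25, 75, 0, 25, 0 → max 75
E regrets: 100, 25, 25, 25, 0 → max 100
F regrets: 50, 25, 75, 125, 100 → max 125
G regrets: 25, 100, 100, 50, 50 → max 100
Smallest max regret = 25 → A.

A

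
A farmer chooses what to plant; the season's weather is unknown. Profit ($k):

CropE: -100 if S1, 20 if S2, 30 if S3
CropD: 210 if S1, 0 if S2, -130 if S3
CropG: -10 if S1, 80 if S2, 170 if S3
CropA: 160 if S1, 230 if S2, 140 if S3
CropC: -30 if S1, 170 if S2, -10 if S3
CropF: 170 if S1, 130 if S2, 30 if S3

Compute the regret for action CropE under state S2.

210

Best payoff under S2 is 230.
Regret = 230 − 20 = 210.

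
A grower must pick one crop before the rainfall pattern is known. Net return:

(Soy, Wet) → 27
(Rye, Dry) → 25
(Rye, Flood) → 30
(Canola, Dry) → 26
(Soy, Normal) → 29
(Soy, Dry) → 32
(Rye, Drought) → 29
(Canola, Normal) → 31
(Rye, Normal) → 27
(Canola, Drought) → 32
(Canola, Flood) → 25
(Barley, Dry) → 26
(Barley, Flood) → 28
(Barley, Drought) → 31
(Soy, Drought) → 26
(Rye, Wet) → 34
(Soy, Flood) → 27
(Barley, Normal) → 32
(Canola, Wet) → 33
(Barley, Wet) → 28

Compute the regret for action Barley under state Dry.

6

Best payoff under Dry is 32.
Regret = 32 − 26 = 6.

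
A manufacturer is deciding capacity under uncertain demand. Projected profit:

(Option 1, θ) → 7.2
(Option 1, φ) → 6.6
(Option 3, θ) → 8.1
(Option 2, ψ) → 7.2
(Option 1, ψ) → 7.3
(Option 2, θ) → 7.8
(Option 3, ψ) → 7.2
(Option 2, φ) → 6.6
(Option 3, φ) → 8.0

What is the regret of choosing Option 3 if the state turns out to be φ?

Best payoff under φ is 8.0.
Regret = 8.0 − 8.0 = 0.0.

0.0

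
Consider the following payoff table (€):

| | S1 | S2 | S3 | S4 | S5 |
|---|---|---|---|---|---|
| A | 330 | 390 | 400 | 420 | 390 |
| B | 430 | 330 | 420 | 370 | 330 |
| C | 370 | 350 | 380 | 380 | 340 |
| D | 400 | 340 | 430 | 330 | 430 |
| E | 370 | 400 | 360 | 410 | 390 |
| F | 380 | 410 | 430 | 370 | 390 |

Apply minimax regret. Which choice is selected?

Column bests: S1=430, S2=410, S3=430, S4=420, S5=430.
A regrets: 100, 20, 30, 0, 40 → max 100
B regrets: 0, 80, 10, 50, 100 → max 100
C regrets: 60, 60, 50, 40, 90 → max 90
D regrets: 30, 70, 0, 90, 0 → max 90
E regrets: 60, 10, 70, 10, 40 → max 70
F regrets: 50, 0, 0, 50, 40 → max 50
Smallest max regret = 50 → F.

F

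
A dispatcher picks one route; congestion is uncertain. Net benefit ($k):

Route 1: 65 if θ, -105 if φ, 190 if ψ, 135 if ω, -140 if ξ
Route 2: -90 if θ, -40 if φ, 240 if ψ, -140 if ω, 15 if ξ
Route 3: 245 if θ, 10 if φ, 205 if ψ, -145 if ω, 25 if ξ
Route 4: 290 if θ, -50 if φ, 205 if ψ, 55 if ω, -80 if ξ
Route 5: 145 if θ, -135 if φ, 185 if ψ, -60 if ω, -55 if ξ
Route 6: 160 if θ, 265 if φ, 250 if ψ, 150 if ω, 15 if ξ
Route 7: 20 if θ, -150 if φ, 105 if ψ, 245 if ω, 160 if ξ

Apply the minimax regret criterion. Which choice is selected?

Route 6

Column bests: θ=290, φ=265, ψ=250, ω=245, ξ=160.
Route 1 regrets: 225, 370, 60, 110, 300 → max 370
Route 2 regrets: 380, 305, 10, 385, 145 → max 385
Route 3 regrets: 45, 255, 45, 390, 135 → max 390
Route 4 regrets: 0, 315, 45, 190, 240 → max 315
Route 5 regrets: 145, 400, 65, 305, 215 → max 400
Route 6 regrets: 130, 0, 0, 95, 145 → max 145
Route 7 regrets: 270, 415, 145, 0, 0 → max 415
Smallest max regret = 145 → Route 6.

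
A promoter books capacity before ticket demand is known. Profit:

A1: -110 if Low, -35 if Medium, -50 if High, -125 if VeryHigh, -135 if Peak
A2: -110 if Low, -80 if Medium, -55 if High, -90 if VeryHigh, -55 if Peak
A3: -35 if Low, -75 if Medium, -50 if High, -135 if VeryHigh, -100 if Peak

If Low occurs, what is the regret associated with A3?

0

Best payoff under Low is -35.
Regret = -35 − (-35) = 0.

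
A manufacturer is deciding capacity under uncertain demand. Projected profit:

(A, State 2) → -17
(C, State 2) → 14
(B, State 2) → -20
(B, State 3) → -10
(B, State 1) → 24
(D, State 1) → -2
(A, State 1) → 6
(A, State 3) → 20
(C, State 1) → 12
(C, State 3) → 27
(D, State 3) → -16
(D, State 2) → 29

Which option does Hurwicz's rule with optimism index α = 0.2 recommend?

A: 0.2·20 + 0.8·(-17) = -9.6
B: 0.2·24 + 0.8·(-20) = -11.2
C: 0.2·27 + 0.8·12 = 15
D: 0.2·29 + 0.8·(-16) = -7
Highest Hurwicz score = 15 → C.

C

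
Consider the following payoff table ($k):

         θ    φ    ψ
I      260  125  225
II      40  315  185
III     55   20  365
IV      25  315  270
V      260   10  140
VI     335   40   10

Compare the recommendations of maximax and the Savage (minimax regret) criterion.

maximax → III; minimax regret → I (disagree)

Row maxima: I=260, II=315, III=365, IV=315, V=260, VI=335
Best best-case = 365 → III.
Column bests: θ=335, φ=315, ψ=365.
I regrets: 75, 190, 140 → max 190
II regrets: 295, 0, 180 → max 295
III regrets: 280, 295, 0 → max 295
IV regrets: 310, 0, 95 → max 310
V regrets: 75, 305, 225 → max 305
VI regrets: 0, 275, 355 → max 355
Smallest max regret = 190 → I.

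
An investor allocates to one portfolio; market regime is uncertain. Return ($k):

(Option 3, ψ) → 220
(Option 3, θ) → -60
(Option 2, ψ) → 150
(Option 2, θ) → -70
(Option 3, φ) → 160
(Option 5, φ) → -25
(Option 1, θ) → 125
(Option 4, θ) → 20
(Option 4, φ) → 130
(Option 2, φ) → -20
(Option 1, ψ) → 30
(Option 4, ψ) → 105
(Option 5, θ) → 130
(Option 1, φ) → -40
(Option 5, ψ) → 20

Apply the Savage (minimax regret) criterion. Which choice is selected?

Option 4

Column bests: θ=130, φ=160, ψ=220.
Option 1 regrets: 5, 200, 190 → max 200
Option 2 regrets: 200, 180, 70 → max 200
Option 3 regrets: 190, 0, 0 → max 190
Option 4 regrets: 110, 30, 115 → max 115
Option 5 regrets: 0, 185, 200 → max 200
Smallest max regret = 115 → Option 4.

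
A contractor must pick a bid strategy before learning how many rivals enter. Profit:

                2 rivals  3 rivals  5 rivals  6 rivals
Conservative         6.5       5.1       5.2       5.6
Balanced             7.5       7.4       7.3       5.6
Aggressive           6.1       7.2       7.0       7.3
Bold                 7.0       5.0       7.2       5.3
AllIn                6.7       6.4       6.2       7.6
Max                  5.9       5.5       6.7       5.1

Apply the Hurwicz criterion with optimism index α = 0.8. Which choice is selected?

AllIn

Conservative: 0.8·6.5 + 0.2·5.1 = 6.22
Balanced: 0.8·7.5 + 0.2·5.6 = 7.12
Aggressive: 0.8·7.3 + 0.2·6.1 = 7.06
Bold: 0.8·7.2 + 0.2·5.0 = 6.76
AllIn: 0.8·7.6 + 0.2·6.2 = 7.32
Max: 0.8·6.7 + 0.2·5.1 = 6.38
Highest Hurwicz score = 7.32 → AllIn.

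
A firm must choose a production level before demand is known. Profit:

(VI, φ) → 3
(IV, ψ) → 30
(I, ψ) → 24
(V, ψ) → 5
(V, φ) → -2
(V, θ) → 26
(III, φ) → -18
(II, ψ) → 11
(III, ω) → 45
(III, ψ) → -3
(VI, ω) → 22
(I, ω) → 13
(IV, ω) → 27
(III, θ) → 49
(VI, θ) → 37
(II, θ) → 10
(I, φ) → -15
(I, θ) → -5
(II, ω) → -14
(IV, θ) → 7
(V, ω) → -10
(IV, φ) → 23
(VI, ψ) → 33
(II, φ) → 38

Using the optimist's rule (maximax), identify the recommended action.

III

Row maxima: I=24, II=38, III=49, IV=30, V=26, VI=37
Best best-case = 49 → III.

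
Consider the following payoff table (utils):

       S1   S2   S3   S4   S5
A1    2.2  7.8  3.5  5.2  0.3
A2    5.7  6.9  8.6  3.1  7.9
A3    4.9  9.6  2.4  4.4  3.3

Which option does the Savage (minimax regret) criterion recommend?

Column bests: S1=5.7, S2=9.6, S3=8.6, S4=5.2, S5=7.9.
A1 regrets: 3.5, 1.8, 5.1, 0.0, 7.6 → max 7.6
A2 regrets: 0.0, 2.7, 0.0, 2.1, 0.0 → max 2.7
A3 regrets: 0.8, 0.0, 6.2, 0.8, 4.6 → max 6.2
Smallest max regret = 2.7 → A2.

A2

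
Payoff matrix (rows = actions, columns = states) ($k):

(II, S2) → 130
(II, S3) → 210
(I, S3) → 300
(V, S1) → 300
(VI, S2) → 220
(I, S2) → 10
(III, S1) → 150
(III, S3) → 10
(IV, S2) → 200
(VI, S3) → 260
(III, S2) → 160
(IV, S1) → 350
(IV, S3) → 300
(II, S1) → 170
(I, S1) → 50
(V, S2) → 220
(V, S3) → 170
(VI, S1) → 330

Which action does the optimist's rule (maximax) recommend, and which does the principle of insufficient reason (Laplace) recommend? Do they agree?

maximax → IV; laplace → IV (agree)

Row maxima: I=300, II=210, III=160, IV=350, V=300, VI=330
Best best-case = 350 → IV.
Row averages: I=120, II=170, III=320/3, IV=850/3, V=230, VI=270
Highest average = 850/3 → IV.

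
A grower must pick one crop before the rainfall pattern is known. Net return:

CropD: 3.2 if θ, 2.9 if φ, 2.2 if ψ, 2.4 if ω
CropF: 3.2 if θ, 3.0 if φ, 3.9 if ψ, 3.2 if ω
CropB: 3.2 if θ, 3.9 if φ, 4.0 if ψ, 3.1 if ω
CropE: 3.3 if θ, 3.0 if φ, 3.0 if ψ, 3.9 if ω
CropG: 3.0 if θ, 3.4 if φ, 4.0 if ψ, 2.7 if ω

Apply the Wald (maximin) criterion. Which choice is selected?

Row minima: CropD=2.2, CropF=3.0, CropB=3.1, CropE=3.0, CropG=2.7
Best worst-case = 3.1 → CropB.

CropB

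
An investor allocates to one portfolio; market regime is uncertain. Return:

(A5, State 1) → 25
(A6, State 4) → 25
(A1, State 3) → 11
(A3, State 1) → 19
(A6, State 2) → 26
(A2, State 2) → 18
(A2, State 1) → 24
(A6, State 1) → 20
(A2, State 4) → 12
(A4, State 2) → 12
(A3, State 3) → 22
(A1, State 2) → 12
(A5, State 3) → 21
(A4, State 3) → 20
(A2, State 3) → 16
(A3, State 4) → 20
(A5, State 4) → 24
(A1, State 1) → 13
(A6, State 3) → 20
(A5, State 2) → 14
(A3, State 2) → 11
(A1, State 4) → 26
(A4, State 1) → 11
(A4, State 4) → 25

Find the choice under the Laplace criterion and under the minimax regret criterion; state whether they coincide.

laplace → A6; minimax regret → A6 (agree)

Row averages: A1=15.5, A2=17.5, A3=18, A4=17, A5=21, A6=22.75
Highest average = 22.75 → A6.
Column bests: State 1=25, State 2=26, State 3=22, State 4=26.
A1 regrets: 12, 14, 11, 0 → max 14
A2 regrets: 1, 8, 6, 14 → max 14
A3 regrets: 6, 15, 0, 6 → max 15
A4 regrets: 14, 14, 2, 1 → max 14
A5 regrets: 0, 12, 1, 2 → max 12
A6 regrets: 5, 0, 2, 1 → max 5
Smallest max regret = 5 → A6.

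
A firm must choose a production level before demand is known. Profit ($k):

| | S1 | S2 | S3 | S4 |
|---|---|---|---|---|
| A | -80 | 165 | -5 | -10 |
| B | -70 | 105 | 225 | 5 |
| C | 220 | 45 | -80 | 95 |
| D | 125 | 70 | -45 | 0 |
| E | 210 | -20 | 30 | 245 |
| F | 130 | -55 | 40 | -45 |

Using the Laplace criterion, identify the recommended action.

E

Row averages: A=17.5, B=66.25, C=70, D=37.5, E=116.25, F=17.5
Highest average = 116.25 → E.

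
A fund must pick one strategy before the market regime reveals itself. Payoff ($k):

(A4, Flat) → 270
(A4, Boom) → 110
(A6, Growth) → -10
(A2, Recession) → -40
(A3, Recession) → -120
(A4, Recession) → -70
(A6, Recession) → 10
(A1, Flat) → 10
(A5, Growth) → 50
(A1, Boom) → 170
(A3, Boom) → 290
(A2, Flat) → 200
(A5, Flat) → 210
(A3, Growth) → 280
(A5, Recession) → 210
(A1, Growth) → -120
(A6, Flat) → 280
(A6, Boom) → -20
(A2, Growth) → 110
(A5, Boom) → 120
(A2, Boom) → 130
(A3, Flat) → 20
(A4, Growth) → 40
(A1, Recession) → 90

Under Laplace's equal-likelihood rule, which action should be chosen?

A5

Row averages: A1=37.5, A2=100, A3=117.5, A4=87.5, A5=147.5, A6=65
Highest average = 147.5 → A5.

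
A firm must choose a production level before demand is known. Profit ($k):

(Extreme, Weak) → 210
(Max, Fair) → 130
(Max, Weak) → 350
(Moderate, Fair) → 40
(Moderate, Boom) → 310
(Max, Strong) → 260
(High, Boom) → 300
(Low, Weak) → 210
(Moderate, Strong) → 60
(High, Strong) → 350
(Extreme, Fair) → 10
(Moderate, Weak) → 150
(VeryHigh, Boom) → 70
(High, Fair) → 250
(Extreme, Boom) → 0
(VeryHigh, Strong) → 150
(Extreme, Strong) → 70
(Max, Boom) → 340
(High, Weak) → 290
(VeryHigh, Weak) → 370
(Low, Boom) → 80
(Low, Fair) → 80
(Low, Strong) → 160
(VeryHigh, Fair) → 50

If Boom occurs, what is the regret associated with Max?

Best payoff under Boom is 340.
Regret = 340 − 340 = 0.

0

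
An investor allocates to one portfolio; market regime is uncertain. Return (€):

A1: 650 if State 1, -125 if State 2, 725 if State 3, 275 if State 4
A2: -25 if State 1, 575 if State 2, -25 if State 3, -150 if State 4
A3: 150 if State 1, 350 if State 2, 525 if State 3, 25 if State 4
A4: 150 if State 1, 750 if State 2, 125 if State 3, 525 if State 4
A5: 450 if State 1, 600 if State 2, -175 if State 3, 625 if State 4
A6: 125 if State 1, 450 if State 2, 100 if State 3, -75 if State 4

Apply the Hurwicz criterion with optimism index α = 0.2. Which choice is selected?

A1: 0.2·725 + 0.8·(-125) = 45
A2: 0.2·575 + 0.8·(-150) = -5
A3: 0.2·525 + 0.8·25 = 125
A4: 0.2·750 + 0.8·125 = 250
A5: 0.2·625 + 0.8·(-175) = -15
A6: 0.2·450 + 0.8·(-75) = 30
Highest Hurwicz score = 250 → A4.

A4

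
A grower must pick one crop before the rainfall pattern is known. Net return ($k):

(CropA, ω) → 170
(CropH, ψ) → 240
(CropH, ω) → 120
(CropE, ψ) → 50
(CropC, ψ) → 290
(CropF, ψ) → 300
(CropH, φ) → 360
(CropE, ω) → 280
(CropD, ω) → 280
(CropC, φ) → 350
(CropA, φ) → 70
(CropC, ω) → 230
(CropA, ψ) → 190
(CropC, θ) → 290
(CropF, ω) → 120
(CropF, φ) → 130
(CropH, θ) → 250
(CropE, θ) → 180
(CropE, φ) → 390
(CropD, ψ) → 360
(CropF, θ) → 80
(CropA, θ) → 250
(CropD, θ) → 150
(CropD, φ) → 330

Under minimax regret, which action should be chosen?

Column bests: θ=290, φ=390, ψ=360, ω=280.
CropH regrets: 40, 30, 120, 160 → max 160
CropD regrets: 140, 60, 0, 0 → max 140
CropF regrets: 210, 260, 60, 160 → max 260
CropC regrets: 0, 40, 70, 50 → max 70
CropE regrets: 110, 0, 310, 0 → max 310
CropA regrets: 40, 320, 170, 110 → max 320
Smallest max regret = 70 → CropC.

CropC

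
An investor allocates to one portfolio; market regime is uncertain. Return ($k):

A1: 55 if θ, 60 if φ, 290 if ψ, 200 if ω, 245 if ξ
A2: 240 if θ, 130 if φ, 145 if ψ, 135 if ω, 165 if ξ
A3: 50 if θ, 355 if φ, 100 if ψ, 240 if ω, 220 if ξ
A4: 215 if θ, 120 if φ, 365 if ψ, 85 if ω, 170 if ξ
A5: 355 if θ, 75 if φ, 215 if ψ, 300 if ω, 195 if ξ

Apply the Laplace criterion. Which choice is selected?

A5

Row averages: A1=170, A2=163, A3=193, A4=191, A5=228
Highest average = 228 → A5.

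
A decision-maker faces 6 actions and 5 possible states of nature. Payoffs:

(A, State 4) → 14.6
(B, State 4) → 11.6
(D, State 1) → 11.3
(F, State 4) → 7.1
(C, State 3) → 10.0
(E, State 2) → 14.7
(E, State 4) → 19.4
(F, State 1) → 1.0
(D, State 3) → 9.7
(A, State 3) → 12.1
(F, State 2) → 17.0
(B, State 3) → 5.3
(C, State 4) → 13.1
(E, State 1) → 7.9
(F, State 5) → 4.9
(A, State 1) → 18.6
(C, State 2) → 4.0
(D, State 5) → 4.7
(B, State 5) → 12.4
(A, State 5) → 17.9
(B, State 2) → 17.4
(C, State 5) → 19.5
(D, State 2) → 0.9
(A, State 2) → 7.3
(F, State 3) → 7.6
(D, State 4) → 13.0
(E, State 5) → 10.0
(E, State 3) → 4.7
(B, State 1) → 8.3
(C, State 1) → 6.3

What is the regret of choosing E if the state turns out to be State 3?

Best payoff under State 3 is 12.1.
Regret = 12.1 − 4.7 = 7.4.

7.4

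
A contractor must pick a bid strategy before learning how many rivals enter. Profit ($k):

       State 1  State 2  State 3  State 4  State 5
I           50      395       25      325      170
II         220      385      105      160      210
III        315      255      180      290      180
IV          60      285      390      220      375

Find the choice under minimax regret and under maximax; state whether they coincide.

minimax regret → III; maximax → I (disagree)

Column bests: State 1=315, State 2=395, State 3=390, State 4=325, State 5=375.
I regrets: 265, 0, 365, 0, 205 → max 365
II regrets: 95, 10, 285, 165, 165 → max 285
III regrets: 0, 140, 210, 35, 195 → max 210
IV regrets: 255, 110, 0, 105, 0 → max 255
Smallest max regret = 210 → III.
Row maxima: I=395, II=385, III=315, IV=390
Best best-case = 395 → I.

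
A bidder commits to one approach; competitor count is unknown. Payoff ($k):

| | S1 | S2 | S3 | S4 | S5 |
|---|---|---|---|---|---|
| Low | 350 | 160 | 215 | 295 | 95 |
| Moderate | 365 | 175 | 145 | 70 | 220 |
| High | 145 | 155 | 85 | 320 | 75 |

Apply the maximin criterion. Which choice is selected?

Low

Row minima: Low=95, Moderate=70, High=75
Best worst-case = 95 → Low.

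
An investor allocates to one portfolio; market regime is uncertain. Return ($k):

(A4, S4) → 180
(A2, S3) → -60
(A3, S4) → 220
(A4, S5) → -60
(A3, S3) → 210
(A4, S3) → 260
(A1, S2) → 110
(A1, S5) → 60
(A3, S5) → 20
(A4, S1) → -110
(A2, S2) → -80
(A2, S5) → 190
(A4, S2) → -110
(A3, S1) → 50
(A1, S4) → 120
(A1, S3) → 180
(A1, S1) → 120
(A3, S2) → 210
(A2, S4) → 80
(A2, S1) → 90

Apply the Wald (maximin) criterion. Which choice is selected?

Row minima: A1=60, A2=-80, A3=20, A4=-110
Best worst-case = 60 → A1.

A1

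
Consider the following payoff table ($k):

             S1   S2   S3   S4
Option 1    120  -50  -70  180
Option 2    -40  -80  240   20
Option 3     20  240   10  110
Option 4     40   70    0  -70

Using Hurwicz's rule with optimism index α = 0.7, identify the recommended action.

Option 3

Option 1: 0.7·180 + 0.3·(-70) = 105
Option 2: 0.7·240 + 0.3·(-80) = 144
Option 3: 0.7·240 + 0.3·10 = 171
Option 4: 0.7·70 + 0.3·(-70) = 28
Highest Hurwicz score = 171 → Option 3.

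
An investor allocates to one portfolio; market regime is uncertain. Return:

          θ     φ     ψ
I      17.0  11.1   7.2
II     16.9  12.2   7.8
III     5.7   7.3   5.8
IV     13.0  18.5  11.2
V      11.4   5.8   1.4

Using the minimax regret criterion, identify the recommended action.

IV

Column bests: θ=17.0, φ=18.5, ψ=11.2.
I regrets: 0.0, 7.4, 4.0 → max 7.4
II regrets: 0.1, 6.3, 3.4 → max 6.3
III regrets: 11.3, 11.2, 5.4 → max 11.3
IV regrets: 4.0, 0.0, 0.0 → max 4.0
V regrets: 5.6, 12.7, 9.8 → max 12.7
Smallest max regret = 4.0 → IV.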